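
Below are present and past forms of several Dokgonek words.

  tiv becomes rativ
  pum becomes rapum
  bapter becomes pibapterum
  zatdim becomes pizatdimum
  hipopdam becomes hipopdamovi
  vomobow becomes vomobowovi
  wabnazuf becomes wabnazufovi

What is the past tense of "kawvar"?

pum and zatdim both end in -m yet inflect differently (rapum, pizatdimum), so the final letter is not what conditions the rule; the number of vowels is.
"kawvar" has 2 vowels. The stems with 2 vowels (bapter → pibapterum, zatdim → pizatdimum) add pi- … -um around the stem.
The other patterns: stems with 1 vowel add the prefix ra-; stems with 3 vowels add -ovi.
So kawvar → pikawvarum.

pikawvarum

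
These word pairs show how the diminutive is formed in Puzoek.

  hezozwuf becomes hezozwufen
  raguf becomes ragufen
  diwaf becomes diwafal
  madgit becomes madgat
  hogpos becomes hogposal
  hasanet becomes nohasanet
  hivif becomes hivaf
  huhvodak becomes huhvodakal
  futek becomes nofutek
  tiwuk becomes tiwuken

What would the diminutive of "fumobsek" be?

nofumobsek

diwaf and hezozwuf both end in -f yet inflect differently (diwafal, hezozwufen), so the final letter is not what conditions the rule; the last vowel is.
"fumobsek" has last vowel 'e'. The stems whose last vowel is 'e' (futek → nofutek, hasanet → nohasanet) add the prefix no-.
The other patterns: stems whose last vowel is 'a' or 'o' add -al; stems whose last vowel is 'u' add -en; stems whose last vowel is 'i' change the last vowel to 'a'.
So fumobsek → nofumobsek.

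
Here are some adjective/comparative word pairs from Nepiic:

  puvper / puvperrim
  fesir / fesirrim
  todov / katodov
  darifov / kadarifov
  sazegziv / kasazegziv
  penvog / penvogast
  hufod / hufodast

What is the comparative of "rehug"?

"rehug" ends in -g. The one such stem in the data (penvog → penvogast) adds -ast, so the same rule applies.
So rehug → rehugast.

rehugast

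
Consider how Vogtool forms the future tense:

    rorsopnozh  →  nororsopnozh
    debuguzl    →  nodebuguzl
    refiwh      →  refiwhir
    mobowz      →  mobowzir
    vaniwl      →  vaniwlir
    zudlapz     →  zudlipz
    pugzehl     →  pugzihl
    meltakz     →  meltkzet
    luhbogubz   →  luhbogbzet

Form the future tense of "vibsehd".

rorsopnozh and refiwh both end in -h yet inflect differently (nororsopnozh, refiwhir), so the final letter is not what conditions the rule; the second-to-last letter is.
"vibsehd" has second-to-last letter 'h'. The one such stem in the data (pugzehl → pugzihl) changes the last vowel to 'i' (as does zudlapz), so the same rule applies.
The other patterns: stems whose second-to-last letter is 'z' add the prefix no-; stems whose second-to-last letter is 'w' add -ir; stems whose second-to-last letter is 'b' or 'k' delete the last vowel and add -et.
So vibsehd → vibsihd.

vibsihd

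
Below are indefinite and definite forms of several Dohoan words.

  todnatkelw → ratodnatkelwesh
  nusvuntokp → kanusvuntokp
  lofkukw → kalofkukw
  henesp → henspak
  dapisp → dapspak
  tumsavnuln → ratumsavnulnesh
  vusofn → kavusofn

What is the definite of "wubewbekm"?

kawubewbekm

tumsavnuln and vusofn both end in -n yet inflect differently (ratumsavnulnesh, kavusofn), so the final letter is not what conditions the rule; the second-to-last letter is.
"wubewbekm" has second-to-last letter 'k'. The stems whose second-to-last letter is 'k' (nusvuntokp → kanusvuntokp, lofkukw → kalofkukw) add the prefix ka-.
The other patterns: stems whose second-to-last letter is 's' delete the last vowel and add -ak; stems whose second-to-last letter is 'l' add ra- … -esh around the stem.
So wubewbekm → kawubewbekm.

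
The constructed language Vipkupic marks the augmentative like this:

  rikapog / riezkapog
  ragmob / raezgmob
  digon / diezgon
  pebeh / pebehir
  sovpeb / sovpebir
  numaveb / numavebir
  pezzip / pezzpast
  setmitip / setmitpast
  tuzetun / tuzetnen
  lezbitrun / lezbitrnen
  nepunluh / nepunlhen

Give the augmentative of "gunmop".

ragmob and sovpeb both end in -b yet inflect differently (raezgmob, sovpebir), so the final letter is not what conditions the rule; the last vowel is.
"gunmop" has last vowel 'o'. The stems whose last vowel is 'o' (rikapog → riezkapog, ragmob → raezgmob, digon → diezgon) insert -ez- after the first vowel.
The other patterns: stems whose last vowel is 'e' add -ir; stems whose last vowel is 'i' delete the last vowel and add -ast; stems whose last vowel is 'u' delete the last vowel and add -en.
So gunmop → gueznmop.

gueznmop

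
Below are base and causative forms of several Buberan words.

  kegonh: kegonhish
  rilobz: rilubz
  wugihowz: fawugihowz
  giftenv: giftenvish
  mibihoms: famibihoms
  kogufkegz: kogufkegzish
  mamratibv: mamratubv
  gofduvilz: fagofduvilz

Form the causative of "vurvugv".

vurvugvish

"vurvugv" has second-to-last letter 'g'. The one such stem in the data (kogufkegz → kogufkegzish) adds -ish, so the same rule applies.
The other patterns: stems whose second-to-last letter is 'b' change the last vowel to 'u'; stems whose second-to-last letter is 'l', 'm' or 'w' add the prefix fa-.
So vurvugv → vurvugvish.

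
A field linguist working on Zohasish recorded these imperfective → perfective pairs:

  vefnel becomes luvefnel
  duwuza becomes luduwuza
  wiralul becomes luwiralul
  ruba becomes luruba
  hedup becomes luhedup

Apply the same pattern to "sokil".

lusokil

Every pair shown (vefnel → luvefnel, duwuza → luduwuza, wiralul → luwiralul, …) follows the same rule: add the prefix lu-.
So sokil → lusokil.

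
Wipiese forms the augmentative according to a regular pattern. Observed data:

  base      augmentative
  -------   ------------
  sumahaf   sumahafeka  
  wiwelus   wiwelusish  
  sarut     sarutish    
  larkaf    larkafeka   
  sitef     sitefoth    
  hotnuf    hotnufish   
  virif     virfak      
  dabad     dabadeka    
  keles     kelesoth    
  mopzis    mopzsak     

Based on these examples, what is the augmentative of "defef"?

"defef" has last vowel 'e'. The stems whose last vowel is 'e' (keles → kelesoth, sitef → sitefoth) add -oth.
The other patterns: stems whose last vowel is 'a' add -eka; stems whose last vowel is 'i' delete the last vowel and add -ak; stems whose last vowel is 'u' add -ish.
So defef → defefoth.

defefoth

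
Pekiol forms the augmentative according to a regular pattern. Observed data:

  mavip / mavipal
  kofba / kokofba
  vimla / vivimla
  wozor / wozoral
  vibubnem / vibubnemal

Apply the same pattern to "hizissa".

"hizissa" ends in a vowel. The stems ending in a vowel (kofba → kokofba, vimla → vivimla) repeat the first consonant+vowel as a prefix.
So hizissa → hihizissa.

hihizissa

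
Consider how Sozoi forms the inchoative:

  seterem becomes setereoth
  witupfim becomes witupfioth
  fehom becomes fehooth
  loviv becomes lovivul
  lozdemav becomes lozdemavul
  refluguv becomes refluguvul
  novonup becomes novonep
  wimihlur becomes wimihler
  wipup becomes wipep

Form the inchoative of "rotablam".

witupfim and loviv both have last vowel 'i' yet inflect differently (witupfioth, lovivul), so the last vowel is not what conditions the rule; the final letter is.
"rotablam" ends in -m. The stems ending in -m (seterem → setereoth, witupfim → witupfioth, fehom → fehooth) drop the final letter and add -oth.
So rotablam → rotablaoth.

rotablaoth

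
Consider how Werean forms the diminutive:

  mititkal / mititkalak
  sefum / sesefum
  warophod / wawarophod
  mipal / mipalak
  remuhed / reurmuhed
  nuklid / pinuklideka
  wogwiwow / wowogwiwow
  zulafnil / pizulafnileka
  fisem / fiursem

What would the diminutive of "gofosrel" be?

"gofosrel" has last vowel 'e'. The stems whose last vowel is 'e' (remuhed → reurmuhed, fisem → fiursem) insert -ur- after the first vowel.
So gofosrel → gourfosrel.

gourfosrel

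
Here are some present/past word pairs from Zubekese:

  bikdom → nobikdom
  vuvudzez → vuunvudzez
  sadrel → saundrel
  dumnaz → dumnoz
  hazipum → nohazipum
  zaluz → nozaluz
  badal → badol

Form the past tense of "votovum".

novotovum

"votovum" has last vowel 'u'. The stems whose last vowel is 'u' (zaluz → nozaluz, hazipum → nohazipum) add the prefix no-.
The other patterns: stems whose last vowel is 'e' insert -un- after the first vowel; stems whose last vowel is 'a' change the last vowel to 'o'.
So votovum → novotovum.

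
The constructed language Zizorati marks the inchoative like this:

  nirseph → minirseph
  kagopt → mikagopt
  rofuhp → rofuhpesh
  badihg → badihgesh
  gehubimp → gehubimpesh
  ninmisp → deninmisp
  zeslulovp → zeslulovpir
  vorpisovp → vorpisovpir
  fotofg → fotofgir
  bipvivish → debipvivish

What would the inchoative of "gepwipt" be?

migepwipt

"gepwipt" has second-to-last letter 'p'. The stems whose second-to-last letter is 'p' (nirseph → minirseph, kagopt → mikagopt) add the prefix mi-.
So gepwipt → migepwipt.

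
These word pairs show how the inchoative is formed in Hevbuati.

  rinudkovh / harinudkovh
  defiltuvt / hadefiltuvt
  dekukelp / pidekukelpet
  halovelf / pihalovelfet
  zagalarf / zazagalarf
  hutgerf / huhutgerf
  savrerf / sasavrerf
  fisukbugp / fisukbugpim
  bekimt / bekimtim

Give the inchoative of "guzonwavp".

haguzonwavp

halovelf and zagalarf both end in -f yet inflect differently (pihalovelfet, zazagalarf), so the final letter is not what conditions the rule; the second-to-last letter is.
"guzonwavp" has second-to-last letter 'v'. The stems whose second-to-last letter is 'v' (rinudkovh → harinudkovh, defiltuvt → hadefiltuvt) add the prefix ha-.
So guzonwavp → haguzonwavp.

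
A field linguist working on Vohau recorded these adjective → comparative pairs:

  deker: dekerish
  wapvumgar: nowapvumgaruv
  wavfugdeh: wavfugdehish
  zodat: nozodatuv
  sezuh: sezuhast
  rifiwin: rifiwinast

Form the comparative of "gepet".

gepetish

"gepet" has last vowel 'e'. The stems whose last vowel is 'e' (wavfugdeh → wavfugdehish, deker → dekerish) add -ish.
So gepet → gepetish.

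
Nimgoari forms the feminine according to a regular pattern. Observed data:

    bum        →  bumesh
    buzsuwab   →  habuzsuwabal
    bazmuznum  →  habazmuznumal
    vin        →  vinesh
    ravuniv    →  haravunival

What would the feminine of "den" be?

denesh

bazmuznum and bum both end in -m yet inflect differently (habazmuznumal, bumesh), so the final letter is not what conditions the rule; the number of vowels is.
"den" has 1 vowel. The stems with 1 vowel (vin → vinesh, bum → bumesh) add -esh.
So den → denesh.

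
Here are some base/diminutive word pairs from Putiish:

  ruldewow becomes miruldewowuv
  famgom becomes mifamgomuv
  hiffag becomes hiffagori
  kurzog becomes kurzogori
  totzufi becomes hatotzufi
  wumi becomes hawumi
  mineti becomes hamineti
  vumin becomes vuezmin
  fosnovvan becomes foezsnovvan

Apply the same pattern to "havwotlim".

"havwotlim" ends in -m. The one such stem in the data (famgom → mifamgomuv) adds mi- … -uv around the stem, so the same rule applies.
So havwotlim → mihavwotlimuv.

mihavwotlimuv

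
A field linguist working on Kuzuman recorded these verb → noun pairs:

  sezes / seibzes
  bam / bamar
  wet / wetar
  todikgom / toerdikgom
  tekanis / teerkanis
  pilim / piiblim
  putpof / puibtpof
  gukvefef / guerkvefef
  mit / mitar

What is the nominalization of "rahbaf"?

"rahbaf" has 2 vowels. The stems with 2 vowels (putpof → puibtpof, sezes → seibzes, pilim → piiblim) insert -ib- after the first vowel.
So rahbaf → raibhbaf.

raibhbaf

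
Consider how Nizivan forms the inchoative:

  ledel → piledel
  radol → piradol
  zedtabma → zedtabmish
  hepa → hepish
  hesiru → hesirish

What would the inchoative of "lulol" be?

ledel and hepa both have 2 vowels yet inflect differently (piledel, hepish), so the number of vowels is not what conditions the rule; whether the stem ends in a vowel or a consonant is.
"lulol" ends in a consonant. The stems ending in a consonant (ledel → piledel, radol → piradol) add the prefix pi-.
The other pattern: stems ending in a vowel drop the final letter and add -ish.
So lulol → pilulol.

pilulol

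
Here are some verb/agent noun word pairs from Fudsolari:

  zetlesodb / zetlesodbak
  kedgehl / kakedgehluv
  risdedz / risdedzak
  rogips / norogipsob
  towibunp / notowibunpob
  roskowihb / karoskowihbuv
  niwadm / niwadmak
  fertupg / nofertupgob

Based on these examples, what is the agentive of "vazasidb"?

roskowihb and zetlesodb both end in -b yet inflect differently (karoskowihbuv, zetlesodbak), so the final letter is not what conditions the rule; the second-to-last letter is.
"vazasidb" has second-to-last letter 'd'. The stems whose second-to-last letter is 'd' (risdedz → risdedzak, niwadm → niwadmak, zetlesodb → zetlesodbak) add -ak.
The other patterns: stems whose second-to-last letter is 'h' add ka- … -uv around the stem; stems whose second-to-last letter is 'n' or 'p' add no- … -ob around the stem.
So vazasidb → vazasidbak.

vazasidbak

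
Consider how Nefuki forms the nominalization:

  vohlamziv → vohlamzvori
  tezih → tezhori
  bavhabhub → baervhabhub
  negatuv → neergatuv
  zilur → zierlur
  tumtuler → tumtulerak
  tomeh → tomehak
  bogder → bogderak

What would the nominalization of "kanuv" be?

kaernuv

vohlamziv and negatuv both end in -v yet inflect differently (vohlamzvori, neergatuv), so the final letter is not what conditions the rule; the last vowel is.
"kanuv" has last vowel 'u'. The stems whose last vowel is 'u' (bavhabhub → baervhabhub, negatuv → neergatuv, zilur → zierlur) insert -er- after the first vowel.
So kanuv → kaernuv.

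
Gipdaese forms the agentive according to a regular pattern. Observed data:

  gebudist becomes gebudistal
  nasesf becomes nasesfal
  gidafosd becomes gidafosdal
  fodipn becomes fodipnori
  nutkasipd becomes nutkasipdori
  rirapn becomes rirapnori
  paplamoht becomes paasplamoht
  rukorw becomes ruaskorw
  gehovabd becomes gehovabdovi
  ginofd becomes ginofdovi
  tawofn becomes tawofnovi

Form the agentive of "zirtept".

gidafosd and nutkasipd both end in -d yet inflect differently (gidafosdal, nutkasipdori), so the final letter is not what conditions the rule; the second-to-last letter is.
"zirtept" has second-to-last letter 'p'. The stems whose second-to-last letter is 'p' (fodipn → fodipnori, nutkasipd → nutkasipdori, rirapn → rirapnori) add -ori.
The other patterns: stems whose second-to-last letter is 's' add -al; stems whose second-to-last letter is 'h' or 'r' insert -as- after the first vowel; stems whose second-to-last letter is 'b' or 'f' add -ovi.
So zirtept → zirteptori.

zirteptori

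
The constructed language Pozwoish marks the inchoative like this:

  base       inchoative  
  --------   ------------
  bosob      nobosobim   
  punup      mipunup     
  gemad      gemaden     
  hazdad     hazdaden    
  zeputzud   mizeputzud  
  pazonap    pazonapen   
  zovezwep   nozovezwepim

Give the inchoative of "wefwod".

punup and pazonap both end in -p yet inflect differently (mipunup, pazonapen), so the final letter is not what conditions the rule; the last vowel is.
"wefwod" has last vowel 'o'. The one such stem in the data (bosob → nobosobim) adds no- … -im around the stem, so the same rule applies.
The other patterns: stems whose last vowel is 'u' add the prefix mi-; stems whose last vowel is 'a' add -en.
So wefwod → nowefwodim.

nowefwodim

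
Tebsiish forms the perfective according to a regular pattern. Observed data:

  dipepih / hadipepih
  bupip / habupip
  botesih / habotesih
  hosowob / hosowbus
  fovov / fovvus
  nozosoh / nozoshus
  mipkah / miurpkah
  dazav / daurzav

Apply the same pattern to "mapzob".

"mapzob" has last vowel 'o'. The stems whose last vowel is 'o' (hosowob → hosowbus, fovov → fovvus, nozosoh → nozoshus) delete the last vowel and add -us.
The other patterns: stems whose last vowel is 'i' add the prefix ha-; stems whose last vowel is 'a' insert -ur- after the first vowel.
So mapzob → mapzbus.

mapzbus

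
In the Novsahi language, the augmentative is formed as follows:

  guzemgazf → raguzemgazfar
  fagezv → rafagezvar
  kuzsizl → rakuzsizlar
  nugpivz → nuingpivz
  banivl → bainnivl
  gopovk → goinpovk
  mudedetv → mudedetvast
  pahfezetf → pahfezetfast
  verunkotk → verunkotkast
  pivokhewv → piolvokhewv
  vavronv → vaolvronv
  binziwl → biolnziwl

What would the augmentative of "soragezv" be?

rasoragezvar

kuzsizl and banivl both end in -l yet inflect differently (rakuzsizlar, bainnivl), so the final letter is not what conditions the rule; the second-to-last letter is.
"soragezv" has second-to-last letter 'z'. The stems whose second-to-last letter is 'z' (guzemgazf → raguzemgazfar, fagezv → rafagezvar, kuzsizl → rakuzsizlar) add ra- … -ar around the stem.
The other patterns: stems whose second-to-last letter is 'v' insert -in- after the first vowel; stems whose second-to-last letter is 't' add -ast; stems whose second-to-last letter is 'n' or 'w' insert -ol- after the first vowel.
So soragezv → rasoragezvar.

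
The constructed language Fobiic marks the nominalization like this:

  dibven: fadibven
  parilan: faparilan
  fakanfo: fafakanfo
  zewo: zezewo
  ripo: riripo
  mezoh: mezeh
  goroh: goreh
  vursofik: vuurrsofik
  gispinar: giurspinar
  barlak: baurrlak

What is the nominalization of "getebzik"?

geurtebzik

fakanfo and mezoh both have last vowel 'o' yet inflect differently (fafakanfo, mezeh), so the last vowel is not what conditions the rule; the final letter is.
"getebzik" ends in -k. The stems ending in -k (vursofik → vuurrsofik, barlak → baurrlak) insert -ur- after the first vowel.
So getebzik → geurtebzik.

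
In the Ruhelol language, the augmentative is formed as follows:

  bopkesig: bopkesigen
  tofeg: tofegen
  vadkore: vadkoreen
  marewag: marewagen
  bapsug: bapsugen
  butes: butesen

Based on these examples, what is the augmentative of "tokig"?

tokigen

Every pair shown (bopkesig → bopkesigen, tofeg → tofegen, vadkore → vadkoreen, …) follows the same rule: add -en.
So tokig → tokigen.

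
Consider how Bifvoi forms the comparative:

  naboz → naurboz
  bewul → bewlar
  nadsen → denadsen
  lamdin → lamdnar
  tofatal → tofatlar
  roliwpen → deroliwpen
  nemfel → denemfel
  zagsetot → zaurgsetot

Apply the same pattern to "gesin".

gesnar

"gesin" has last vowel 'i'. The one such stem in the data (lamdin → lamdnar) deletes the last vowel and adds -ar (as do tofatal, bewul), so the same rule applies.
So gesin → gesnar.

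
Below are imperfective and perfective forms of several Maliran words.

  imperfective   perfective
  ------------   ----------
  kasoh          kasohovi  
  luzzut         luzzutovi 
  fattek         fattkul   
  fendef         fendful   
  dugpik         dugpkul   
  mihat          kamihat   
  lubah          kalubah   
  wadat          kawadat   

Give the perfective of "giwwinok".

"giwwinok" has last vowel 'o'. The one such stem in the data (kasoh → kasohovi) adds -ovi, so the same rule applies.
So giwwinok → giwwinokovi.

giwwinokovi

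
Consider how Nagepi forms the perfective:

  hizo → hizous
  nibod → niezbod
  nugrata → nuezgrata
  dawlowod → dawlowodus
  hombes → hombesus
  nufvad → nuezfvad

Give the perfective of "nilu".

niezlu

"nilu" begins with n-. The stems beginning with n- (nibod → niezbod, nufvad → nuezfvad, nugrata → nuezgrata) insert -ez- after the first vowel.
The other pattern: stems beginning with d- or h- add -us.
So nilu → niezlu.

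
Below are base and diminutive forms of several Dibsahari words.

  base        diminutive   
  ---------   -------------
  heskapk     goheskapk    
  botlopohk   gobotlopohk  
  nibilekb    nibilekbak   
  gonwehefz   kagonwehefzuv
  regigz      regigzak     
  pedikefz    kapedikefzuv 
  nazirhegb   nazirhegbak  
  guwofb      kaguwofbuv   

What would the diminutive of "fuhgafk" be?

guwofb and nibilekb both end in -b yet inflect differently (kaguwofbuv, nibilekbak), so the final letter is not what conditions the rule; the second-to-last letter is.
"fuhgafk" has second-to-last letter 'f'. The stems whose second-to-last letter is 'f' (gonwehefz → kagonwehefzuv, guwofb → kaguwofbuv, pedikefz → kapedikefzuv) add ka- … -uv around the stem.
So fuhgafk → kafuhgafkuv.

kafuhgafkuv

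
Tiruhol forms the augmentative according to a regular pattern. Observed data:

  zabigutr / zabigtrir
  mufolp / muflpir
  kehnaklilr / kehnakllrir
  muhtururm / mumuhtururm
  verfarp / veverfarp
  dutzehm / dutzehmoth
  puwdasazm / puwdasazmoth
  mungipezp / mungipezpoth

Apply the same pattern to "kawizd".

kawizdoth

mufolp and verfarp both end in -p yet inflect differently (muflpir, veverfarp), so the final letter is not what conditions the rule; the second-to-last letter is.
"kawizd" has second-to-last letter 'z'. The stems whose second-to-last letter is 'z' (puwdasazm → puwdasazmoth, mungipezp → mungipezpoth) add -oth.
So kawizd → kawizdoth.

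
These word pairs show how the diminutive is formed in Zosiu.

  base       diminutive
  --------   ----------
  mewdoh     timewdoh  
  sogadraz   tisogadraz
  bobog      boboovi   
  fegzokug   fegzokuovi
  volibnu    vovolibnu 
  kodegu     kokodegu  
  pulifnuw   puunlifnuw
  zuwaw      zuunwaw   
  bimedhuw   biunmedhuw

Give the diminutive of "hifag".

mewdoh and bobog both have last vowel 'o' yet inflect differently (timewdoh, boboovi), so the last vowel is not what conditions the rule; the final letter is.
"hifag" ends in -g. The stems ending in -g (bobog → boboovi, fegzokug → fegzokuovi) drop the final letter and add -ovi.
So hifag → hifaovi.

hifaovi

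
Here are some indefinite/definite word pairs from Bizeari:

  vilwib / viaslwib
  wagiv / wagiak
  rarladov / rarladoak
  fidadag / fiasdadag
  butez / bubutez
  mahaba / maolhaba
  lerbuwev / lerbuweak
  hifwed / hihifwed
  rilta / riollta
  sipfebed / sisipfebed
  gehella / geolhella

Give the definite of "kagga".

"kagga" ends in -a. The stems ending in -a (rilta → riollta, gehella → geolhella, mahaba → maolhaba) insert -ol- after the first vowel.
The other patterns: stems ending in -v drop the final letter and add -ak; stems ending in -d or -z repeat the first consonant+vowel as a prefix; stems ending in -b or -g insert -as- after the first vowel.
So kagga → kaolgga.

kaolgga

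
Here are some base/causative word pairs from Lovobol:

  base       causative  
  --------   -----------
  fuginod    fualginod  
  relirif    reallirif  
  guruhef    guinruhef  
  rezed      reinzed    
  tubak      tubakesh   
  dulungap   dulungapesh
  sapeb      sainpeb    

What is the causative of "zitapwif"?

zialtapwif

guruhef and relirif both end in -f yet inflect differently (guinruhef, reallirif), so the final letter is not what conditions the rule; the last vowel is.
"zitapwif" has last vowel 'i'. The one such stem in the data (relirif → reallirif) inserts -al- after the first vowel (as does fuginod), so the same rule applies.
The other patterns: stems whose last vowel is 'a' add -esh; stems whose last vowel is 'e' insert -in- after the first vowel.
So zitapwif → zialtapwif.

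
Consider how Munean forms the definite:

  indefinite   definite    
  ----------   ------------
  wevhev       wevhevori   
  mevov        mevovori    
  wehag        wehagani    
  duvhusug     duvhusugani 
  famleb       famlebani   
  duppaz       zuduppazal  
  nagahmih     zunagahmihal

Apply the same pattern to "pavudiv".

"pavudiv" ends in -v. The stems ending in -v (wevhev → wevhevori, mevov → mevovori) add -ori.
So pavudiv → pavudivori.

pavudivori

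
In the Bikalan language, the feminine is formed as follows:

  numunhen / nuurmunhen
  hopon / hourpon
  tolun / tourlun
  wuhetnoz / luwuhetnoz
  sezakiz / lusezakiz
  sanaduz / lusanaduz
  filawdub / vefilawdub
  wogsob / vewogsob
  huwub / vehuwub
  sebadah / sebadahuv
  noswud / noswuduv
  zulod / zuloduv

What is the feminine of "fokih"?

"fokih" ends in -h. The one such stem in the data (sebadah → sebadahuv) adds -uv, so the same rule applies.
The other patterns: stems ending in -n insert -ur- after the first vowel; stems ending in -z add the prefix lu-; stems ending in -b add the prefix ve-.
So fokih → fokihuv.

fokihuv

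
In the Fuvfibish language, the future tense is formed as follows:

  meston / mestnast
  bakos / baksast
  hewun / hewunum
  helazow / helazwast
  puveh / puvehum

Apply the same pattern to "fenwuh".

fenwuhum

meston and hewun both end in -n yet inflect differently (mestnast, hewunum), so the final letter is not what conditions the rule; the last vowel is.
"fenwuh" has last vowel 'u'. The one such stem in the data (hewun → hewunum) adds -um, so the same rule applies.
The other pattern: stems whose last vowel is 'o' delete the last vowel and add -ast.
So fenwuh → fenwuhum.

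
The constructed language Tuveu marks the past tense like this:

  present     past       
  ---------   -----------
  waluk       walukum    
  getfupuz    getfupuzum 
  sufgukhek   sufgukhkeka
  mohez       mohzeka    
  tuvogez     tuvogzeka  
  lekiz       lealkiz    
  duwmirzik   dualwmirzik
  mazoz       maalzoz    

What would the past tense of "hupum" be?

hupumum

waluk and sufgukhek both end in -k yet inflect differently (walukum, sufgukhkeka), so the final letter is not what conditions the rule; the last vowel is.
"hupum" has last vowel 'u'. The stems whose last vowel is 'u' (waluk → walukum, getfupuz → getfupuzum) add -um.
So hupum → hupumum.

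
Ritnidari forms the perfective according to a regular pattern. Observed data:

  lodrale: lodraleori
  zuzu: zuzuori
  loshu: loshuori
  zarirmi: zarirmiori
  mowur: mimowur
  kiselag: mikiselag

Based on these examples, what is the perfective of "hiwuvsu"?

zuzu and mowur both have last vowel 'u' yet inflect differently (zuzuori, mimowur), so the last vowel is not what conditions the rule; whether the stem ends in a vowel or a consonant is.
"hiwuvsu" ends in a vowel. The stems ending in a vowel (lodrale → lodraleori, zuzu → zuzuori, loshu → loshuori) add -ori.
The other pattern: stems ending in a consonant add the prefix mi-.
So hiwuvsu → hiwuvsuori.

hiwuvsuori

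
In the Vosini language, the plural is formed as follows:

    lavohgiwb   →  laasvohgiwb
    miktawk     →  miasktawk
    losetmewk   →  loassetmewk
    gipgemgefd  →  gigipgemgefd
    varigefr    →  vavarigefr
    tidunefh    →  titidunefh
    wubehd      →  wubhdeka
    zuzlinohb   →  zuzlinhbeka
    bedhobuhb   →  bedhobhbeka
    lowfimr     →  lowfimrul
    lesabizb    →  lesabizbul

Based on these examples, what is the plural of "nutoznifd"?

nunutoznifd

gipgemgefd and wubehd both end in -d yet inflect differently (gigipgemgefd, wubhdeka), so the final letter is not what conditions the rule; the second-to-last letter is.
"nutoznifd" has second-to-last letter 'f'. The stems whose second-to-last letter is 'f' (gipgemgefd → gigipgemgefd, varigefr → vavarigefr, tidunefh → titidunefh) repeat the first consonant+vowel as a prefix.
So nutoznifd → nunutoznifd.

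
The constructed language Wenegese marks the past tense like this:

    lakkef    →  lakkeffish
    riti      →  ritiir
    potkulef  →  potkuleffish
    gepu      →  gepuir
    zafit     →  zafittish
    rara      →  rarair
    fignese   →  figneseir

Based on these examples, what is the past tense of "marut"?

potkulef and fignese both have last vowel 'e' yet inflect differently (potkuleffish, figneseir), so the last vowel is not what conditions the rule; whether the stem ends in a vowel or a consonant is.
"marut" ends in a consonant. The stems ending in a consonant (potkulef → potkuleffish, lakkef → lakkeffish, zafit → zafittish) double the final consonant and add -ish.
So marut → maruttish.

maruttish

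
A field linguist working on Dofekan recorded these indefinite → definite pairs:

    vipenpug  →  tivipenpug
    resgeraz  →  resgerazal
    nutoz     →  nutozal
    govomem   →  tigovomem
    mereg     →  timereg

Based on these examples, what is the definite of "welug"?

resgeraz and govomem both have 3 vowels yet inflect differently (resgerazal, tigovomem), so the number of vowels is not what conditions the rule; the final letter is.
"welug" ends in -g. The stems ending in -g (mereg → timereg, vipenpug → tivipenpug) add the prefix ti-.
The other pattern: stems ending in -z add -al.
So welug → tiwelug.

tiwelug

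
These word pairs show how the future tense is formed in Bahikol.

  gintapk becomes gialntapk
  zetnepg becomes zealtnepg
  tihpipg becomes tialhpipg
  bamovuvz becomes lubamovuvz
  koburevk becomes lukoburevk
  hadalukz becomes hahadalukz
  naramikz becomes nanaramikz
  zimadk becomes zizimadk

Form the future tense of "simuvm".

lusimuvm

gintapk and koburevk both end in -k yet inflect differently (gialntapk, lukoburevk), so the final letter is not what conditions the rule; the second-to-last letter is.
"simuvm" has second-to-last letter 'v'. The stems whose second-to-last letter is 'v' (bamovuvz → lubamovuvz, koburevk → lukoburevk) add the prefix lu-.
So simuvm → lusimuvm.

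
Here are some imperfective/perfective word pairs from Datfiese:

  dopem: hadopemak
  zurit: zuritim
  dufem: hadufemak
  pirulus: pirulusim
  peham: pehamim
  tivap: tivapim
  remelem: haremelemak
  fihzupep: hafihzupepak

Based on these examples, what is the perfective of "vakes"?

"vakes" has last vowel 'e'. The stems whose last vowel is 'e' (fihzupep → hafihzupepak, remelem → haremelemak, dufem → hadufemak) add ha- … -ak around the stem.
So vakes → havakesak.

havakesak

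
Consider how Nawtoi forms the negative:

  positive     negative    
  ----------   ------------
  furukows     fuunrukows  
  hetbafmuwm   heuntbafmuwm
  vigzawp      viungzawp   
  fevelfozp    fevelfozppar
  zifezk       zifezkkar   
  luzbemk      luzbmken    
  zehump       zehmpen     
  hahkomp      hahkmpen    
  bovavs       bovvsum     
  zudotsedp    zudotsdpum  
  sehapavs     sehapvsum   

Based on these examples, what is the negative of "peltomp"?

vigzawp and fevelfozp both end in -p yet inflect differently (viungzawp, fevelfozppar), so the final letter is not what conditions the rule; the second-to-last letter is.
"peltomp" has second-to-last letter 'm'. The stems whose second-to-last letter is 'm' (luzbemk → luzbmken, zehump → zehmpen, hahkomp → hahkmpen) delete the last vowel and add -en.
So peltomp → peltmpen.

peltmpen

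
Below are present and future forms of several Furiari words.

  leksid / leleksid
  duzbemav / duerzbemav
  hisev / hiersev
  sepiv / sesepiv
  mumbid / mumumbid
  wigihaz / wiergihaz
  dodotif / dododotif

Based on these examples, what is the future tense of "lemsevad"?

leermsevad

sepiv and duzbemav both end in -v yet inflect differently (sesepiv, duerzbemav), so the final letter is not what conditions the rule; the last vowel is.
"lemsevad" has last vowel 'a'. The stems whose last vowel is 'a' (duzbemav → duerzbemav, wigihaz → wiergihaz) insert -er- after the first vowel.
So lemsevad → leermsevad.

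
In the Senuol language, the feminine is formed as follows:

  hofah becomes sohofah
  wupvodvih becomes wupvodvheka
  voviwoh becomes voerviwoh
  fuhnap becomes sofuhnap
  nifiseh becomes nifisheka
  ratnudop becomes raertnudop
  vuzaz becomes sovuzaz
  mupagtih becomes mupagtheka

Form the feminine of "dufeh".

hofah and voviwoh both end in -h yet inflect differently (sohofah, voerviwoh), so the final letter is not what conditions the rule; the last vowel is.
"dufeh" has last vowel 'e'. The one such stem in the data (nifiseh → nifisheka) deletes the last vowel and adds -eka (as do wupvodvih, mupagtih), so the same rule applies.
So dufeh → dufheka.

dufheka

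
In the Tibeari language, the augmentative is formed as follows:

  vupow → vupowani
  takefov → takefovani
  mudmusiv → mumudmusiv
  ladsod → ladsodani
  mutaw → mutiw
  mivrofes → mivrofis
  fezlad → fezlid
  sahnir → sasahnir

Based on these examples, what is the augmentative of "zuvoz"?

"zuvoz" has last vowel 'o'. The stems whose last vowel is 'o' (vupow → vupowani, takefov → takefovani, ladsod → ladsodani) add -ani.
The other patterns: stems whose last vowel is 'i' repeat the first consonant+vowel as a prefix; stems whose last vowel is 'a' or 'e' change the last vowel to 'i'.
So zuvoz → zuvozani.

zuvozani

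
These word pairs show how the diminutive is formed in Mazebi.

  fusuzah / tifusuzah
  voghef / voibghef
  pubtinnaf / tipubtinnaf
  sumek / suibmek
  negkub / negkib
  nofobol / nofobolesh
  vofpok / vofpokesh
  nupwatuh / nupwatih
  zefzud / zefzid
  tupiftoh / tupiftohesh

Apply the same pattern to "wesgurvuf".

wesgurvif

fusuzah and tupiftoh both end in -h yet inflect differently (tifusuzah, tupiftohesh), so the final letter is not what conditions the rule; the last vowel is.
"wesgurvuf" has last vowel 'u'. The stems whose last vowel is 'u' (nupwatuh → nupwatih, zefzud → zefzid, negkub → negkib) change the last vowel to 'i'.
The other patterns: stems whose last vowel is 'a' add the prefix ti-; stems whose last vowel is 'o' add -esh; stems whose last vowel is 'e' insert -ib- after the first vowel.
So wesgurvuf → wesgurvif.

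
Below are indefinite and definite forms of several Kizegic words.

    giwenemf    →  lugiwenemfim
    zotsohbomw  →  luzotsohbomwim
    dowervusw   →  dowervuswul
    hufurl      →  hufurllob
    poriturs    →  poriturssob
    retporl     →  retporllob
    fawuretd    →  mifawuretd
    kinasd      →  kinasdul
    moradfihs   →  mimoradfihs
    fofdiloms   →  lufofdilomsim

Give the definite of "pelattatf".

dowervusw and zotsohbomw both end in -w yet inflect differently (dowervuswul, luzotsohbomwim), so the final letter is not what conditions the rule; the second-to-last letter is.
"pelattatf" has second-to-last letter 't'. The one such stem in the data (fawuretd → mifawuretd) adds the prefix mi-, so the same rule applies.
The other patterns: stems whose second-to-last letter is 's' add -ul; stems whose second-to-last letter is 'm' add lu- … -im around the stem; stems whose second-to-last letter is 'r' double the final consonant and add -ob.
So pelattatf → mipelattatf.

mipelattatf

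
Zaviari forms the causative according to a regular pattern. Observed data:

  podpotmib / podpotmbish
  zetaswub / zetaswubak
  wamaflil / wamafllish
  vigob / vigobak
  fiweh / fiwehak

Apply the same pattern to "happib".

"happib" has last vowel 'i'. The stems whose last vowel is 'i' (podpotmib → podpotmbish, wamaflil → wamafllish) delete the last vowel and add -ish.
The other pattern: stems whose last vowel is 'e', 'o' or 'u' add -ak.
So happib → happbish.

happbish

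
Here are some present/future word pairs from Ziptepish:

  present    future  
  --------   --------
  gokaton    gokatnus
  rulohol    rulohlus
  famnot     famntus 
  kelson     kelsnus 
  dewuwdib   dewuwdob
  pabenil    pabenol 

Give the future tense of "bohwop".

"bohwop" has last vowel 'o'. The stems whose last vowel is 'o' (gokaton → gokatnus, rulohol → rulohlus, famnot → famntus) delete the last vowel and add -us.
The other pattern: stems whose last vowel is 'i' change the last vowel to 'o'.
So bohwop → bohwpus.

bohwpus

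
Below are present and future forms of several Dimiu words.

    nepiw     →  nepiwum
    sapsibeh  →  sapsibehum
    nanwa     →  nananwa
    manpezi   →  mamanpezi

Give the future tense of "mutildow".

nepiw and manpezi both have last vowel 'i' yet inflect differently (nepiwum, mamanpezi), so the last vowel is not what conditions the rule; whether the stem ends in a vowel or a consonant is.
"mutildow" ends in a consonant. The stems ending in a consonant (nepiw → nepiwum, sapsibeh → sapsibehum) add -um.
The other pattern: stems ending in a vowel repeat the first consonant+vowel as a prefix.
So mutildow → mutildowum.

mutildowum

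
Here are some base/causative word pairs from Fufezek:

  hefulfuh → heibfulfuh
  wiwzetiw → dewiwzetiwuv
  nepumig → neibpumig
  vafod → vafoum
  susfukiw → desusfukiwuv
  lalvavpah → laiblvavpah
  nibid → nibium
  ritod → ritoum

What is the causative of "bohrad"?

"bohrad" ends in -d. The stems ending in -d (ritod → ritoum, nibid → nibium, vafod → vafoum) drop the final letter and add -um.
So bohrad → bohraum.

bohraum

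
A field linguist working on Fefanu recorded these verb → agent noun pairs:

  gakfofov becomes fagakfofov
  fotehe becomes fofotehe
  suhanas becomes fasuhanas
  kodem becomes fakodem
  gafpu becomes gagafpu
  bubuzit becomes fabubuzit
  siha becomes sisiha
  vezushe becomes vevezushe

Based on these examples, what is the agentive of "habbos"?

suhanas and siha both have last vowel 'a' yet inflect differently (fasuhanas, sisiha), so the last vowel is not what conditions the rule; whether the stem ends in a vowel or a consonant is.
"habbos" ends in a consonant. The stems ending in a consonant (gakfofov → fagakfofov, bubuzit → fabubuzit, kodem → fakodem) add the prefix fa-.
So habbos → fahabbos.

fahabbos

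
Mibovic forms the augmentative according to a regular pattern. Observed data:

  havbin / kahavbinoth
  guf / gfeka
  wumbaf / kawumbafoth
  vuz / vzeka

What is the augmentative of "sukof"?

guf and wumbaf both end in -f yet inflect differently (gfeka, kawumbafoth), so the final letter is not what conditions the rule; the number of vowels is.
"sukof" has 2 vowels. The stems with 2 vowels (wumbaf → kawumbafoth, havbin → kahavbinoth) add ka- … -oth around the stem.
So sukof → kasukofoth.

kasukofoth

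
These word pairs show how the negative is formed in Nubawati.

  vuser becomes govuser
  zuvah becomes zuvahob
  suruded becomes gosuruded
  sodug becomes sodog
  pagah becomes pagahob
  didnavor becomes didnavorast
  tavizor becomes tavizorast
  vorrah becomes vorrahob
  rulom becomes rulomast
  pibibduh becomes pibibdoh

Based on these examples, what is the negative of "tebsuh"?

tavizor and vuser both end in -r yet inflect differently (tavizorast, govuser), so the final letter is not what conditions the rule; the last vowel is.
"tebsuh" has last vowel 'u'. The stems whose last vowel is 'u' (sodug → sodog, pibibduh → pibibdoh) change the last vowel to 'o'.
The other patterns: stems whose last vowel is 'o' add -ast; stems whose last vowel is 'e' add the prefix go-; stems whose last vowel is 'a' add -ob.
So tebsuh → tebsoh.

tebsoh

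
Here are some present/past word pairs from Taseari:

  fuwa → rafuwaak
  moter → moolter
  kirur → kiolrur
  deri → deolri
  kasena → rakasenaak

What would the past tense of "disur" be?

"disur" ends in -r. The stems ending in -r (kirur → kiolrur, moter → moolter) insert -ol- after the first vowel.
So disur → diolsur.

diolsur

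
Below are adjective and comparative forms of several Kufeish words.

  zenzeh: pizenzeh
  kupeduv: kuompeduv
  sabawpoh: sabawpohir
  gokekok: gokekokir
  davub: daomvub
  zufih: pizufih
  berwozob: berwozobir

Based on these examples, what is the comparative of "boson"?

bosonir

"boson" has last vowel 'o'. The stems whose last vowel is 'o' (berwozob → berwozobir, sabawpoh → sabawpohir, gokekok → gokekokir) add -ir.
So boson → bosonir.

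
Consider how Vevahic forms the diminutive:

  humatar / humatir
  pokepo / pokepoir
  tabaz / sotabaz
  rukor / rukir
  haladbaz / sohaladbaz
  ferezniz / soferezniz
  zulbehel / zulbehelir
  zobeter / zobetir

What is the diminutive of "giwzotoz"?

"giwzotoz" ends in -z. The stems ending in -z (ferezniz → soferezniz, haladbaz → sohaladbaz, tabaz → sotabaz) add the prefix so-.
The other patterns: stems ending in -r change the last vowel to 'i'; stems ending in -l or -o add -ir.
So giwzotoz → sogiwzotoz.

sogiwzotoz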